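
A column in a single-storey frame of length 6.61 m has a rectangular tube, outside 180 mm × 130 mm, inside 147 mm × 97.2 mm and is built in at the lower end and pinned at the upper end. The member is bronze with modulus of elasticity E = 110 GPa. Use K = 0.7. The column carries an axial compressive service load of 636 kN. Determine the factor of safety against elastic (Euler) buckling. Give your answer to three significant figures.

Weak-axis I_min = (h_o·b_o³ − h_i·b_i³)/12 with b_o = 130, b_i = 97.20 mm (shorter outer/inner sides).
I_min = (180×130³ − 147.0×97.20³)/12 = 2.171×10^7 mm⁴
I = 2.171×10^7 mm⁴ = 2.171×10^-5 m⁴
Effective length L_e = K·L = 0.7 × 6.61 = 4.627 m
P_cr = π²EI / L_e² = π² × 110×10⁹ × 2.171×10^-5 / 4.627² = 1.101×10^6 N
Factor of safety n = P_cr / P = 1100.7 / 636 = 1.73

n ≈ 1.73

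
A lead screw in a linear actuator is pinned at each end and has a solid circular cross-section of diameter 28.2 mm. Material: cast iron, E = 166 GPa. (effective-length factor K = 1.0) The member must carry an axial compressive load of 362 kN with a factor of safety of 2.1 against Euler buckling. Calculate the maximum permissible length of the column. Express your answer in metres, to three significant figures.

L_max ≈ 0.259 m

I = πd⁴/64 = π×28.2⁴/64 = 3.104×10^4 mm⁴
I = 3.104×10^-8 m⁴
Required critical load P_cr = n·P = 2.1 × 362 = 760.2 kN = 7.602×10^5 N
From P_cr = π²EI/(K·L)²:  L = (1/K)·√(π²EI/P_cr) = (1/1)·√(π²×1.66×10^11×3.104×10^-8/7.602×10^5)
L = 0.259 m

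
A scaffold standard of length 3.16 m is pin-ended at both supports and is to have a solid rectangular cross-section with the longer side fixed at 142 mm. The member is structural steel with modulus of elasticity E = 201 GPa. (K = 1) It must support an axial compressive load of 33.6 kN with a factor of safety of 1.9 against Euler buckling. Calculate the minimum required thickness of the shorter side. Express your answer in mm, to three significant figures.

Required P_cr = n·P = 1.9 × 33.6 = 63.84 kN
L_e = K·L = 1 × 3.16 = 3.160 m
Required I = P_cr·L_e²/(π²E) = 6.384×10^4 × 3.160² / (π² × 2.01×10^11) = 3.213×10^-7 m⁴
I_req = 3.213×10^5 mm⁴
Rectangle, weak axis: I_min = h·b³/12 with h = 142 mm fixed  ⇒  b = (12I/h)^(1/3) = 30.1 mm

b ≈ 30.1 mm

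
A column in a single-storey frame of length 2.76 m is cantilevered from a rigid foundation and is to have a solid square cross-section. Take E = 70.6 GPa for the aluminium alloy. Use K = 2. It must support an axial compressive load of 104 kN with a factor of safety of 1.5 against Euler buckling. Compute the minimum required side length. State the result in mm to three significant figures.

a ≈ 95.1 mm

Required P_cr = n·P = 1.5 × 104 = 156.0 kN
L_e = K·L = 2 × 2.76 = 5.520 m
Required I = P_cr·L_e²/(π²E) = 1.560×10^5 × 5.520² / (π² × 7.06×10^10) = 6.822×10^-6 m⁴
I_req = 6.822×10^6 mm⁴
Solid square: I = a⁴/12  ⇒  a = (12I)^(1/4) = (12×6.822×10^6)^(1/4) = 95.1 mm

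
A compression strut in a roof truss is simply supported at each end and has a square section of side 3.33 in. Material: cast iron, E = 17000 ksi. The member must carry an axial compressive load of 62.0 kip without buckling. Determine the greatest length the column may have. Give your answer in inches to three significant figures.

L_max ≈ 167 in

I = a⁴/12 = 3.33⁴/12 = 10.25 in⁴
At the buckling limit P_cr = P = 6.200×10^4 lb
From P_cr = π²EI/(K·L)²:  L = (1/K)·√(π²EI/P_cr) = (1/1)·√(π²×1.70×10^7×10.25/6.200×10^4)
L = 167 in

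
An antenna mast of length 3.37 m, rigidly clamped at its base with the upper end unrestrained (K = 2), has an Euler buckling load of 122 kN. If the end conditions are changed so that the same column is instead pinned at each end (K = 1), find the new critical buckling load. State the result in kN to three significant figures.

P_cr ≈ 488 kN

P_cr ∝ 1/K², so P_cr,new = P_cr,old × (K_old/K_new)² = 122 × (2/1)²
= 122 × 4.000 = 488 kN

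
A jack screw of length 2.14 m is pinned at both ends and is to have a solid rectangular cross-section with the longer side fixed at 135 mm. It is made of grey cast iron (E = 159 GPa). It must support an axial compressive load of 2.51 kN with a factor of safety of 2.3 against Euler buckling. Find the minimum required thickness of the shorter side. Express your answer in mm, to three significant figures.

b ≈ 11.4 mm

Required P_cr = n·P = 2.3 × 2.51 = 5.773 kN
L_e = K·L = 1 × 2.14 = 2.140 m
Required I = P_cr·L_e²/(π²E) = 5.773×10^3 × 2.140² / (π² × 1.59×10^11) = 1.685×10^-8 m⁴
I_req = 1.685×10^4 mm⁴
Rectangle, weak axis: I_min = h·b³/12 with h = 135 mm fixed  ⇒  b = (12I/h)^(1/3) = 11.4 mm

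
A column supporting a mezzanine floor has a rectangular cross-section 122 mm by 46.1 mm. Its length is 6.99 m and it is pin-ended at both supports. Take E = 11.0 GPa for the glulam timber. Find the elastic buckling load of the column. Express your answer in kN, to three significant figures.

Buckling occurs about the weak axis: I_min = h·b³/12 with b = 46.1 mm (the shorter side).
I_min = 122×46.1³/12 = 9.961×10^5 mm⁴
I = 9.961×10^5 mm⁴ = 9.961×10^-7 m⁴
Effective length L_e = K·L = 1 × 6.99 = 6.990 m
P_cr = π²EI / L_e² = π² × 11.0×10⁹ × 9.961×10^-7 / 6.990² = 2.213×10^3 N

P_cr ≈ 2.21 kN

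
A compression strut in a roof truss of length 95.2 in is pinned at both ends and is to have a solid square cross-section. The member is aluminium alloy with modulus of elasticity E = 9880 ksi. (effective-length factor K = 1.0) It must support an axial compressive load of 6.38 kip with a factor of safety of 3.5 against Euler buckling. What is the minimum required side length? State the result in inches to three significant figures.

Required P_cr = n·P = 3.5 × 6.38 = 22.33 kip
L_e = K·L = 1 × 95.2 = 95.20 in
Required I = P_cr·L_e²/(π²E) = 2.233×10^4 × 95.20² / (π² × 9.88×10^6) = 2.075 in⁴
Solid square: I = a⁴/12  ⇒  a = (12I)^(1/4) = (12×2.075)^(1/4) = 2.23 in

a ≈ 2.23 in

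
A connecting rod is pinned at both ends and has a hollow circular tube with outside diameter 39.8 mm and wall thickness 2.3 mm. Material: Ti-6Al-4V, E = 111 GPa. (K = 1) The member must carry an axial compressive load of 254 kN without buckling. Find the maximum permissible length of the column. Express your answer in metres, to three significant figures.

L_max ≈ 0.454 m

Inner diameter d_i = 39.8 − 2×2.3 = 35.20 mm
I = π(d_o⁴ − d_i⁴)/64 = π(39.8⁴ − 35.20⁴)/64 = 4.781×10^4 mm⁴
I = 4.781×10^-8 m⁴
At the buckling limit P_cr = P = 2.540×10^5 N
From P_cr = π²EI/(K·L)²:  L = (1/K)·√(π²EI/P_cr) = (1/1)·√(π²×1.11×10^11×4.781×10^-8/2.540×10^5)
L = 0.454 m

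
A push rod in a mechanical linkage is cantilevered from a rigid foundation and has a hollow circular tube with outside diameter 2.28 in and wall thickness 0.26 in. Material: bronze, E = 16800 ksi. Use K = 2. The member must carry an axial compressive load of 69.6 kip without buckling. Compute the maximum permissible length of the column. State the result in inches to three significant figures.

Inner diameter d_i = 2.28 − 2×0.26 = 1.760 in
I = π(d_o⁴ − d_i⁴)/64 = π(2.28⁴ − 1.760⁴)/64 = 0.8555 in⁴
At the buckling limit P_cr = P = 6.960×10^4 lb
From P_cr = π²EI/(K·L)²:  L = (1/K)·√(π²EI/P_cr) = (1/2)·√(π²×1.68×10^7×0.8555/6.960×10^4)
L = 22.6 in

L_max ≈ 22.6 in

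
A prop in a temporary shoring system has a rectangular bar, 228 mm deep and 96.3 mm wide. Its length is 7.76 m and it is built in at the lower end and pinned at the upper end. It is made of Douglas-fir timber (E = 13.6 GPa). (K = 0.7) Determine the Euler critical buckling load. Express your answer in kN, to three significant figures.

P_cr ≈ 77.2 kN

Buckling occurs about the weak axis: I_min = h·b³/12 with b = 96.3 mm (the shorter side).
I_min = 228×96.3³/12 = 1.697×10^7 mm⁴
I = 1.697×10^7 mm⁴ = 1.697×10^-5 m⁴
Effective length L_e = K·L = 0.7 × 7.76 = 5.432 m
P_cr = π²EI / L_e² = π² × 13.6×10⁹ × 1.697×10^-5 / 5.432² = 7.719×10^4 N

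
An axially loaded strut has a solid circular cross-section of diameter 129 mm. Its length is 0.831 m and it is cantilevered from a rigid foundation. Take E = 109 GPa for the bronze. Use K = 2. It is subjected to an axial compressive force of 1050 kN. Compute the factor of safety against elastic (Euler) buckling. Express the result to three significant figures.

n ≈ 5.04

I = πd⁴/64 = π×129⁴/64 = 1.359×10^7 mm⁴
I = 1.359×10^7 mm⁴ = 1.359×10^-5 m⁴
Effective length L_e = K·L = 2 × 0.831 = 1.662 m
P_cr = π²EI / L_e² = π² × 109×10⁹ × 1.359×10^-5 / 1.662² = 5.294×10^6 N
Factor of safety n = P_cr / P = 5294.1 / 1050 = 5.04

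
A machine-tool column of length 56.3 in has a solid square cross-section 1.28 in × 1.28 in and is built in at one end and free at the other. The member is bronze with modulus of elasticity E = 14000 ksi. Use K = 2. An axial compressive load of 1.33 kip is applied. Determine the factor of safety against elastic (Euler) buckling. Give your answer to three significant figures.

I = a⁴/12 = 1.28⁴/12 = 0.2237 in⁴
Effective length L_e = K·L = 2 × 56.3 = 112.6 in
P_cr = π²EI / L_e² = π² × 14000×10³ × 0.2237 / 112.6² = 2.438×10^3 lb
Factor of safety n = P_cr / P = 2.4379 / 1.33 = 1.83

n ≈ 1.83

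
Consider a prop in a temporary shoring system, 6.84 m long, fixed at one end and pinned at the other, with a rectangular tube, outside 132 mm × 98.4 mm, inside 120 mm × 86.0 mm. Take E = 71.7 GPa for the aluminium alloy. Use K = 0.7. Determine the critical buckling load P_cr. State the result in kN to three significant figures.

Weak-axis I_min = (h_o·b_o³ − h_i·b_i³)/12 with b_o = 98.4, b_i = 86.00 mm (shorter outer/inner sides).
I_min = (132×98.4³ − 120.0×86.00³)/12 = 4.120×10^6 mm⁴
I = 4.120×10^6 mm⁴ = 4.120×10^-6 m⁴
Effective length L_e = K·L = 0.7 × 6.84 = 4.788 m
P_cr = π²EI / L_e² = π² × 71.7×10⁹ × 4.120×10^-6 / 4.788² = 1.272×10^5 N

P_cr ≈ 127 kN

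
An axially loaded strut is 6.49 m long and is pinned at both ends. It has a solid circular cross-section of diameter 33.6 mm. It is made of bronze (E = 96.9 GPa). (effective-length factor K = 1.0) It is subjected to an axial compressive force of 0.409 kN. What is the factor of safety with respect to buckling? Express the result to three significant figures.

I = πd⁴/64 = π×33.6⁴/64 = 6.256×10^4 mm⁴
I = 6.256×10^4 mm⁴ = 6.256×10^-8 m⁴
Effective length L_e = K·L = 1 × 6.49 = 6.490 m
P_cr = π²EI / L_e² = π² × 96.9×10⁹ × 6.256×10^-8 / 6.490² = 1.421×10^3 N
Factor of safety n = P_cr / P = 1.4206 / 0.409 = 3.47

n ≈ 3.47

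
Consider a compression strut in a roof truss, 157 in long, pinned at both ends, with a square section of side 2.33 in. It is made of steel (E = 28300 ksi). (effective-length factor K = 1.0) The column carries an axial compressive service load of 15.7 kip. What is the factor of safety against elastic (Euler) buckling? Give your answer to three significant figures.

I = a⁴/12 = 2.33⁴/12 = 2.456 in⁴
Effective length L_e = K·L = 1 × 157 = 157.0 in
P_cr = π²EI / L_e² = π² × 28300×10³ × 2.456 / 157.0² = 2.783×10^4 lb
Factor of safety n = P_cr / P = 27.831 / 15.7 = 1.77

n ≈ 1.77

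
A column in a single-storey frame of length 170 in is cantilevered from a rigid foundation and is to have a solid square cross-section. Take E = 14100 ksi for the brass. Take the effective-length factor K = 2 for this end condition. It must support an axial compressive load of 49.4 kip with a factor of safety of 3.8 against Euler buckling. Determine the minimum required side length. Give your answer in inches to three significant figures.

Required P_cr = n·P = 3.8 × 49.4 = 187.7 kip
L_e = K·L = 2 × 170 = 340.0 in
Required I = P_cr·L_e²/(π²E) = 1.877×10^5 × 340.0² / (π² × 1.41×10^7) = 155.9 in⁴
Solid square: I = a⁴/12  ⇒  a = (12I)^(1/4) = (12×155.9)^(1/4) = 6.58 in

a ≈ 6.58 in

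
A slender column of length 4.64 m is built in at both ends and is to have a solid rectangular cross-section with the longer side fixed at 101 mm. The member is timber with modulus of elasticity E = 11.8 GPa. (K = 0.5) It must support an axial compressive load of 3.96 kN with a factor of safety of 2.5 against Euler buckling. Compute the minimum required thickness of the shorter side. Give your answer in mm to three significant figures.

b ≈ 37.9 mm

Required P_cr = n·P = 2.5 × 3.96 = 9.900 kN
L_e = K·L = 0.5 × 4.64 = 2.320 m
Required I = P_cr·L_e²/(π²E) = 9.900×10^3 × 2.320² / (π² × 1.18×10^10) = 4.575×10^-7 m⁴
I_req = 4.575×10^5 mm⁴
Rectangle, weak axis: I_min = h·b³/12 with h = 101 mm fixed  ⇒  b = (12I/h)^(1/3) = 37.9 mm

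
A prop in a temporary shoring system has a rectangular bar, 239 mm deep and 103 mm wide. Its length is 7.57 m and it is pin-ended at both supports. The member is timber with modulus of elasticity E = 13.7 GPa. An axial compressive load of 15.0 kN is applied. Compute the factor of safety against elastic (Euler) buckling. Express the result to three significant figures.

Buckling occurs about the weak axis: I_min = h·b³/12 with b = 103 mm (the shorter side).
I_min = 239×103³/12 = 2.176×10^7 mm⁴
I = 2.176×10^7 mm⁴ = 2.176×10^-5 m⁴
Effective length L_e = K·L = 1 × 7.57 = 7.570 m
P_cr = π²EI / L_e² = π² × 13.7×10⁹ × 2.176×10^-5 / 7.570² = 5.135×10^4 N
Factor of safety n = P_cr / P = 51.352 / 15.0 = 3.42

n ≈ 3.42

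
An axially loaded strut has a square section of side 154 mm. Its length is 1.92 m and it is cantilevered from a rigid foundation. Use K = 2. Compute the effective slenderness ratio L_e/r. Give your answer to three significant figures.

For a square r = a/√12 = 154/√12 = 44.46 mm
L_e = K·L = 2 × 1.92 m = 3.840 m = 3840.0 mm
λ = L_e / r_min = 3840.0 / 44.46 = 86.4

λ ≈ 86.4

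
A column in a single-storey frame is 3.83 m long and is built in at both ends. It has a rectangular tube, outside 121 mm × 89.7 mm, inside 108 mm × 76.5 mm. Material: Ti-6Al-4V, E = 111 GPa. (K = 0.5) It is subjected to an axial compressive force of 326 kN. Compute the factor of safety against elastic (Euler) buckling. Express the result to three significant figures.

Weak-axis I_min = (h_o·b_o³ − h_i·b_i³)/12 with b_o = 89.7, b_i = 76.50 mm (shorter outer/inner sides).
I_min = (121×89.7³ − 108.0×76.50³)/12 = 3.248×10^6 mm⁴
I = 3.248×10^6 mm⁴ = 3.248×10^-6 m⁴
Effective length L_e = K·L = 0.5 × 3.83 = 1.915 m
P_cr = π²EI / L_e² = π² × 111×10⁹ × 3.248×10^-6 / 1.915² = 9.704×10^5 N
Factor of safety n = P_cr / P = 970.35 / 326 = 2.98

n ≈ 2.98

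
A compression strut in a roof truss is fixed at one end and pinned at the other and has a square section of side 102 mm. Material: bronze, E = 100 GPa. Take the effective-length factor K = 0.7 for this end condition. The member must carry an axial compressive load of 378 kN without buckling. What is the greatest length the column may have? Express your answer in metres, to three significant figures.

L_max ≈ 6.93 m

I = a⁴/12 = 102⁴/12 = 9.020×10^6 mm⁴
I = 9.020×10^-6 m⁴
At the buckling limit P_cr = P = 3.780×10^5 N
From P_cr = π²EI/(K·L)²:  L = (1/K)·√(π²EI/P_cr) = (1/0.7)·√(π²×1.00×10^11×9.020×10^-6/3.780×10^5)
L = 6.93 m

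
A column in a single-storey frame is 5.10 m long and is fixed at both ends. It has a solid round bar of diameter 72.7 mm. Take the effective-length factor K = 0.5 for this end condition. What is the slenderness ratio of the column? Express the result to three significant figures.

I = πd⁴/64 = π×72.7⁴/64 = 1.371×10^6 mm⁴
A = 4.151×10^3 mm²;  r_min = √(I/A) = √(1.371×10^6/4.151×10^3) = 18.18 mm
L_e = K·L = 0.5 × 5.10 m = 2.550 m = 2550.0 mm
λ = L_e / r_min = 2550.0 / 18.18 = 140

λ ≈ 140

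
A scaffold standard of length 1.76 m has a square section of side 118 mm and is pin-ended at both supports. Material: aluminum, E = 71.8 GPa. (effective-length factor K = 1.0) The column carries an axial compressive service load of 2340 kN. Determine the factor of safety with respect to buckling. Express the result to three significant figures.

n ≈ 1.58

I = a⁴/12 = 118⁴/12 = 1.616×10^7 mm⁴
I = 1.616×10^7 mm⁴ = 1.616×10^-5 m⁴
Effective length L_e = K·L = 1 × 1.76 = 1.760 m
P_cr = π²EI / L_e² = π² × 71.8×10⁹ × 1.616×10^-5 / 1.760² = 3.696×10^6 N
Factor of safety n = P_cr / P = 3696.1 / 2340 = 1.58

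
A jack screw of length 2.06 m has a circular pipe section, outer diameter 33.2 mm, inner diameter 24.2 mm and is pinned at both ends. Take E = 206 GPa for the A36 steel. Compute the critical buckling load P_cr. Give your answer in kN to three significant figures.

P_cr ≈ 20.5 kN

d_o = 33.2 mm, d_i = 24.2 mm
I = π(d_o⁴ − d_i⁴)/64 = π(33.2⁴ − 24.20⁴)/64 = 4.280×10^4 mm⁴
I = 4.280×10^4 mm⁴ = 4.280×10^-8 m⁴
Effective length L_e = K·L = 1 × 2.06 = 2.060 m
P_cr = π²EI / L_e² = π² × 206×10⁹ × 4.280×10^-8 / 2.060² = 2.051×10^4 N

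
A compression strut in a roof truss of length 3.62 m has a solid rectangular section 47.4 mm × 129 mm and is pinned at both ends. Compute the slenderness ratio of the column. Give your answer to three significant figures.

λ ≈ 265

For a rectangle r_min = b/√12 = 47.4/√12 = 13.68 mm
L_e = K·L = 1 × 3.62 m = 3.620 m = 3620.0 mm
λ = L_e / r_min = 3620.0 / 13.68 = 265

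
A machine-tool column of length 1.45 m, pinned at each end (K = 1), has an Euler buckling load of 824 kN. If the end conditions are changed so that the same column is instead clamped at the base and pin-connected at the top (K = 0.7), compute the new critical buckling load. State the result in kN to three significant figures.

P_cr ∝ 1/K², so P_cr,new = P_cr,old × (K_old/K_new)² = 824 × (1/0.7)²
= 824 × 2.041 = 1680 kN

P_cr ≈ 1680 kN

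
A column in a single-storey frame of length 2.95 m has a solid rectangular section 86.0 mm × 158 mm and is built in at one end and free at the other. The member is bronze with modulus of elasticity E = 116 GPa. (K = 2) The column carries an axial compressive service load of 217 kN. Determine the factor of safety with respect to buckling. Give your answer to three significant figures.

Buckling occurs about the weak axis: I_min = h·b³/12 with b = 86.0 mm (the shorter side).
I_min = 158×86.0³/12 = 8.375×10^6 mm⁴
I = 8.375×10^6 mm⁴ = 8.375×10^-6 m⁴
Effective length L_e = K·L = 2 × 2.95 = 5.900 m
P_cr = π²EI / L_e² = π² × 116×10⁹ × 8.375×10^-6 / 5.900² = 2.754×10^5 N
Factor of safety n = P_cr / P = 275.44 / 217 = 1.27

n ≈ 1.27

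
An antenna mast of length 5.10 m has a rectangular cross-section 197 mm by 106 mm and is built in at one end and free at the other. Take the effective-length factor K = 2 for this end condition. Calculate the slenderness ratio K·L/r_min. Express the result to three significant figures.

For a rectangle r_min = b/√12 = 106/√12 = 30.60 mm
L_e = K·L = 2 × 5.10 m = 10.20 m = 10200 mm
λ = L_e / r_min = 10200 / 30.60 = 333

λ ≈ 333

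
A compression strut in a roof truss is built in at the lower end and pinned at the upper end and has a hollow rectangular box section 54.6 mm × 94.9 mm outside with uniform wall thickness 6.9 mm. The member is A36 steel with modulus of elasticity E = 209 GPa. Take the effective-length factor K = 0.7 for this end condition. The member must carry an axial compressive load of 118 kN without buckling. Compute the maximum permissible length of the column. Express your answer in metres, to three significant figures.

Inner dimensions: h_i = 94.9 − 2×6.9 = 81.10 mm, b_i = 54.6 − 2×6.9 = 40.80 mm
Weak-axis I_min = (h_o·b_o³ − h_i·b_i³)/12 with b_o = 54.6, b_i = 40.80 mm (shorter outer/inner sides).
I_min = (94.9×54.6³ − 81.10×40.80³)/12 = 8.282×10^5 mm⁴
I = 8.282×10^-7 m⁴
At the buckling limit P_cr = P = 1.180×10^5 N
From P_cr = π²EI/(K·L)²:  L = (1/K)·√(π²EI/P_cr) = (1/0.7)·√(π²×2.09×10^11×8.282×10^-7/1.180×10^5)
L = 5.44 m

L_max ≈ 5.44 m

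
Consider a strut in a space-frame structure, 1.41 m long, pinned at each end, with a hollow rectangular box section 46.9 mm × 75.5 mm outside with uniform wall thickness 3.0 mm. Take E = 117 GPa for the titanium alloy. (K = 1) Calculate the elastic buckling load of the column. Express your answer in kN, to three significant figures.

P_cr ≈ 147 kN

Inner dimensions: h_i = 75.5 − 2×3.0 = 69.50 mm, b_i = 46.9 − 2×3.0 = 40.90 mm
Weak-axis I_min = (h_o·b_o³ − h_i·b_i³)/12 with b_o = 46.9, b_i = 40.90 mm (shorter outer/inner sides).
I_min = (75.5×46.9³ − 69.50×40.90³)/12 = 2.528×10^5 mm⁴
I = 2.528×10^5 mm⁴ = 2.528×10^-7 m⁴
Effective length L_e = K·L = 1 × 1.41 = 1.410 m
P_cr = π²EI / L_e² = π² × 117×10⁹ × 2.528×10^-7 / 1.410² = 1.468×10^5 N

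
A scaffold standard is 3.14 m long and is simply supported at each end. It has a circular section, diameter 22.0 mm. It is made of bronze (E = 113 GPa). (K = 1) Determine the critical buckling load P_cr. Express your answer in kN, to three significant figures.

I = πd⁴/64 = π×22.0⁴/64 = 1.150×10^4 mm⁴
I = 1.150×10^4 mm⁴ = 1.150×10^-8 m⁴
Effective length L_e = K·L = 1 × 3.14 = 3.140 m
P_cr = π²EI / L_e² = π² × 113×10⁹ × 1.150×10^-8 / 3.140² = 1.301×10^3 N

P_cr ≈ 1.30 kN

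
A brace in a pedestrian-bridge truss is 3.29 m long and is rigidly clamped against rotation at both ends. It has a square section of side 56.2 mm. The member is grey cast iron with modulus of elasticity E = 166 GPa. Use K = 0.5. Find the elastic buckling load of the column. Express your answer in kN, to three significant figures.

P_cr ≈ 503 kN

I = a⁴/12 = 56.2⁴/12 = 8.313×10^5 mm⁴
I = 8.313×10^5 mm⁴ = 8.313×10^-7 m⁴
Effective length L_e = K·L = 0.5 × 3.29 = 1.645 m
P_cr = π²EI / L_e² = π² × 166×10⁹ × 8.313×10^-7 / 1.645² = 5.033×10^5 N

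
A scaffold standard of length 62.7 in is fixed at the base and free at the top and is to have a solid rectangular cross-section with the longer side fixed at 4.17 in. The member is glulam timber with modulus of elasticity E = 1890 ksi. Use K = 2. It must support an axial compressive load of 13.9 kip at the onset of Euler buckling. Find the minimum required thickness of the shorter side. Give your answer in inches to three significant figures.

L_e = K·L = 2 × 62.7 = 125.4 in
Required I = P_cr·L_e²/(π²E) = 1.390×10^4 × 125.4² / (π² × 1.89×10^6) = 11.72 in⁴
Rectangle, weak axis: I_min = h·b³/12 with h = 4.17 in fixed  ⇒  b = (12I/h)^(1/3) = 3.23 in

b ≈ 3.23 in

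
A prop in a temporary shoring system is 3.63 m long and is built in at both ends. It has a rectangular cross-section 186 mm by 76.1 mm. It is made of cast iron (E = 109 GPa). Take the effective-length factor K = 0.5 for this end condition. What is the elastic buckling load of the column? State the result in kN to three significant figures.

P_cr ≈ 2230 kN

Buckling occurs about the weak axis: I_min = h·b³/12 with b = 76.1 mm (the shorter side).
I_min = 186×76.1³/12 = 6.831×10^6 mm⁴
I = 6.831×10^6 mm⁴ = 6.831×10^-6 m⁴
Effective length L_e = K·L = 0.5 × 3.63 = 1.815 m
P_cr = π²EI / L_e² = π² × 109×10⁹ × 6.831×10^-6 / 1.815² = 2.231×10^6 N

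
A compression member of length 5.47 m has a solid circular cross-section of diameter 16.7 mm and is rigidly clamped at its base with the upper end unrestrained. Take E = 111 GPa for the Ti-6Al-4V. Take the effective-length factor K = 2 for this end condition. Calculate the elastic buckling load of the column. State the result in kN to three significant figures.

P_cr ≈ 0.0349 kN

I = πd⁴/64 = π×16.7⁴/64 = 3.818×10^3 mm⁴
I = 3.818×10^3 mm⁴ = 3.818×10^-9 m⁴
Effective length L_e = K·L = 2 × 5.47 = 10.94 m
P_cr = π²EI / L_e² = π² × 111×10⁹ × 3.818×10^-9 / 10.94² = 34.95 N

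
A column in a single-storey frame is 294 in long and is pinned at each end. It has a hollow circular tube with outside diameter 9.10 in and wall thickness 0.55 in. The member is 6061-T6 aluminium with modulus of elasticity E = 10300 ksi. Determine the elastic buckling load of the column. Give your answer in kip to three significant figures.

P_cr ≈ 159 kip

Inner diameter d_i = 9.10 − 2×0.55 = 8.000 in
I = π(d_o⁴ − d_i⁴)/64 = π(9.10⁴ − 8.000⁴)/64 = 135.6 in⁴
Effective length L_e = K·L = 1 × 294 = 294.0 in
P_cr = π²EI / L_e² = π² × 10300×10³ × 135.6 / 294.0² = 1.594×10^5 lb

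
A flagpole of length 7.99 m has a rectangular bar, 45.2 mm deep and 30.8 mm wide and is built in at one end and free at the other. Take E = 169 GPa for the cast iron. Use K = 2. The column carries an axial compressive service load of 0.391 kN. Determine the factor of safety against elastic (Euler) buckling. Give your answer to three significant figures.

n ≈ 1.84

Buckling occurs about the weak axis: I_min = h·b³/12 with b = 30.8 mm (the shorter side).
I_min = 45.2×30.8³/12 = 1.101×10^5 mm⁴
I = 1.101×10^5 mm⁴ = 1.101×10^-7 m⁴
Effective length L_e = K·L = 2 × 7.99 = 15.98 m
P_cr = π²EI / L_e² = π² × 169×10⁹ × 1.101×10^-7 / 15.98² = 718.9 N
Factor of safety n = P_cr / P = 0.71886 / 0.391 = 1.84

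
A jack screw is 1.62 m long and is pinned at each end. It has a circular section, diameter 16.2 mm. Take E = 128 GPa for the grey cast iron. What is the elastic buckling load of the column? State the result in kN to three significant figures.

I = πd⁴/64 = π×16.2⁴/64 = 3.381×10^3 mm⁴
I = 3.381×10^3 mm⁴ = 3.381×10^-9 m⁴
Effective length L_e = K·L = 1 × 1.62 = 1.620 m
P_cr = π²EI / L_e² = π² × 128×10⁹ × 3.381×10^-9 / 1.620² = 1.627×10^3 N

P_cr ≈ 1.63 kN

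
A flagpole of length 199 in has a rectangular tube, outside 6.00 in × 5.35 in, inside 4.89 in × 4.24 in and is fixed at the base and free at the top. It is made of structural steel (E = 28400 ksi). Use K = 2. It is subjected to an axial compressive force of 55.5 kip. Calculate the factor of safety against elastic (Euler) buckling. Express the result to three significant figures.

Weak-axis I_min = (h_o·b_o³ − h_i·b_i³)/12 with b_o = 5.35, b_i = 4.240 in (shorter outer/inner sides).
I_min = (6.00×5.35³ − 4.890×4.240³)/12 = 45.50 in⁴
Effective length L_e = K·L = 2 × 199 = 398.0 in
P_cr = π²EI / L_e² = π² × 28400×10³ × 45.50 / 398.0² = 8.052×10^4 lb
Factor of safety n = P_cr / P = 80.519 / 55.5 = 1.45

n ≈ 1.45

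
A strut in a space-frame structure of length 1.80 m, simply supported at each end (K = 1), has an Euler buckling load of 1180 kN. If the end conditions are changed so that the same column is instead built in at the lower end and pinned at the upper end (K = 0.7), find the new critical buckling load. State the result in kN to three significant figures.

P_cr ≈ 2410 kN

P_cr ∝ 1/K², so P_cr,new = P_cr,old × (K_old/K_new)² = 1180 × (1/0.7)²
= 1180 × 2.041 = 2410 kN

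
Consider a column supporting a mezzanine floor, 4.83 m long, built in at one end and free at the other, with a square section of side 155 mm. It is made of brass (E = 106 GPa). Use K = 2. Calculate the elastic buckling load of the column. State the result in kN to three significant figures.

P_cr ≈ 539 kN

I = a⁴/12 = 155⁴/12 = 4.810×10^7 mm⁴
I = 4.810×10^7 mm⁴ = 4.810×10^-5 m⁴
Effective length L_e = K·L = 2 × 4.83 = 9.660 m
P_cr = π²EI / L_e² = π² × 106×10⁹ × 4.810×10^-5 / 9.660² = 5.393×10^5 N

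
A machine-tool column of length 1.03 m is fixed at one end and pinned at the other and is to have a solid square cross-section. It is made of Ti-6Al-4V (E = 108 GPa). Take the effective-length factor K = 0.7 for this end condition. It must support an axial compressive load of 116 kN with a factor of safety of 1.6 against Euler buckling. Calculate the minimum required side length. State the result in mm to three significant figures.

a ≈ 32.3 mm

Required P_cr = n·P = 1.6 × 116 = 185.6 kN
L_e = K·L = 0.7 × 1.03 = 0.7210 m
Required I = P_cr·L_e²/(π²E) = 1.856×10^5 × 0.7210² / (π² × 1.08×10^11) = 9.052×10^-8 m⁴
I_req = 9.052×10^4 mm⁴
Solid square: I = a⁴/12  ⇒  a = (12I)^(1/4) = (12×9.052×10^4)^(1/4) = 32.3 mm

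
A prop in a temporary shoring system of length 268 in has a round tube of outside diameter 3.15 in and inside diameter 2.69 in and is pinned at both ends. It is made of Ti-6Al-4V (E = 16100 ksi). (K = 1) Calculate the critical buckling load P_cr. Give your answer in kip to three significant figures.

d_o = 3.15 in, d_i = 2.69 in
I = π(d_o⁴ − d_i⁴)/64 = π(3.15⁴ − 2.690⁴)/64 = 2.263 in⁴
Effective length L_e = K·L = 1 × 268 = 268.0 in
P_cr = π²EI / L_e² = π² × 16100×10³ × 2.263 / 268.0² = 5.006×10^3 lb

P_cr ≈ 5.01 kip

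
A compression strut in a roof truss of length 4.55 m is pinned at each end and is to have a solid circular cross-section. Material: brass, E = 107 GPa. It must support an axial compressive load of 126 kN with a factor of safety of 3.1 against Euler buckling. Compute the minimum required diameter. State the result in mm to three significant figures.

Required P_cr = n·P = 3.1 × 126 = 390.6 kN
L_e = K·L = 1 × 4.55 = 4.550 m
Required I = P_cr·L_e²/(π²E) = 3.906×10^5 × 4.550² / (π² × 1.07×10^11) = 7.657×10^-6 m⁴
I_req = 7.657×10^6 mm⁴
Solid circle: I = πd⁴/64  ⇒  d = (64I/π)^(1/4) = (64×7.657×10^6/π)^(1/4) = 112 mm

d ≈ 112 mm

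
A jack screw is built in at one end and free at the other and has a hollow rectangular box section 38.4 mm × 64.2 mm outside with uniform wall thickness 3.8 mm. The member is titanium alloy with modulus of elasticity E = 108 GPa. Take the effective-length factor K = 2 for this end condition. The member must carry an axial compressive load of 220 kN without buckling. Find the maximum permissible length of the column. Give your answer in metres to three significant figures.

L_max ≈ 0.447 m

Inner dimensions: h_i = 64.2 − 2×3.8 = 56.60 mm, b_i = 38.4 − 2×3.8 = 30.80 mm
Weak-axis I_min = (h_o·b_o³ − h_i·b_i³)/12 with b_o = 38.4, b_i = 30.80 mm (shorter outer/inner sides).
I_min = (64.2×38.4³ − 56.60×30.80³)/12 = 1.651×10^5 mm⁴
I = 1.651×10^-7 m⁴
At the buckling limit P_cr = P = 2.200×10^5 N
From P_cr = π²EI/(K·L)²:  L = (1/K)·√(π²EI/P_cr) = (1/2)·√(π²×1.08×10^11×1.651×10^-7/2.200×10^5)
L = 0.447 m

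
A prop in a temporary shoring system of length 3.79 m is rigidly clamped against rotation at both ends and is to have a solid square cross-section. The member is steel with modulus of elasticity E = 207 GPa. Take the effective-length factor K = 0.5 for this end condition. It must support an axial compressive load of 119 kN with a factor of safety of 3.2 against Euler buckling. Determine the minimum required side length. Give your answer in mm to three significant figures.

Required P_cr = n·P = 3.2 × 119 = 380.8 kN
L_e = K·L = 0.5 × 3.79 = 1.895 m
Required I = P_cr·L_e²/(π²E) = 3.808×10^5 × 1.895² / (π² × 2.07×10^11) = 6.693×10^-7 m⁴
I_req = 6.693×10^5 mm⁴
Solid square: I = a⁴/12  ⇒  a = (12I)^(1/4) = (12×6.693×10^5)^(1/4) = 53.2 mm

a ≈ 53.2 mm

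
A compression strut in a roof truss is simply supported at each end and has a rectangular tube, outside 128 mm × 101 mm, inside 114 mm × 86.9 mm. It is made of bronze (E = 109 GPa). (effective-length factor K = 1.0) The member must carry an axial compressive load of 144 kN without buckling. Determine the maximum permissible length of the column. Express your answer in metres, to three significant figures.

L_max ≈ 5.96 m

Weak-axis I_min = (h_o·b_o³ − h_i·b_i³)/12 with b_o = 101, b_i = 86.90 mm (shorter outer/inner sides).
I_min = (128×101³ − 114.0×86.90³)/12 = 4.756×10^6 mm⁴
I = 4.756×10^-6 m⁴
At the buckling limit P_cr = P = 1.440×10^5 N
From P_cr = π²EI/(K·L)²:  L = (1/K)·√(π²EI/P_cr) = (1/1)·√(π²×1.09×10^11×4.756×10^-6/1.440×10^5)
L = 5.96 m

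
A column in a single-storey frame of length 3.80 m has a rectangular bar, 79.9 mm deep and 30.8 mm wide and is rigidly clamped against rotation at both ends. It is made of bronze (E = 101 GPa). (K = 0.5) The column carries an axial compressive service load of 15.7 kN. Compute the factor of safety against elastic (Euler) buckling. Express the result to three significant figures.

n ≈ 3.42

Buckling occurs about the weak axis: I_min = h·b³/12 with b = 30.8 mm (the shorter side).
I_min = 79.9×30.8³/12 = 1.945×10^5 mm⁴
I = 1.945×10^5 mm⁴ = 1.945×10^-7 m⁴
Effective length L_e = K·L = 0.5 × 3.80 = 1.900 m
P_cr = π²EI / L_e² = π² × 101×10⁹ × 1.945×10^-7 / 1.900² = 5.372×10^4 N
Factor of safety n = P_cr / P = 53.719 / 15.7 = 3.42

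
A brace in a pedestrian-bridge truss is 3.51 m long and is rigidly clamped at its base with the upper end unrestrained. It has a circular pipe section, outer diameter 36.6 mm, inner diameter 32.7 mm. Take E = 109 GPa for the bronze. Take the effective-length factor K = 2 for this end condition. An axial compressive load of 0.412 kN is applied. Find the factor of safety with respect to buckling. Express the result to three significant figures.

n ≈ 1.69

d_o = 36.6 mm, d_i = 32.7 mm
I = π(d_o⁴ − d_i⁴)/64 = π(36.6⁴ − 32.70⁴)/64 = 3.196×10^4 mm⁴
I = 3.196×10^4 mm⁴ = 3.196×10^-8 m⁴
Effective length L_e = K·L = 2 × 3.51 = 7.020 m
P_cr = π²EI / L_e² = π² × 109×10⁹ × 3.196×10^-8 / 7.020² = 697.6 N
Factor of safety n = P_cr / P = 0.69764 / 0.412 = 1.69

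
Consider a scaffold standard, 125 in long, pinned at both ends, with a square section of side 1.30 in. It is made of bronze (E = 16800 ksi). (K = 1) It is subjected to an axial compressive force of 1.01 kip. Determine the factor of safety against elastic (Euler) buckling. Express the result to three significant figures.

I = a⁴/12 = 1.30⁴/12 = 0.2380 in⁴
Effective length L_e = K·L = 1 × 125 = 125.0 in
P_cr = π²EI / L_e² = π² × 16800×10³ × 0.2380 / 125.0² = 2.526×10^3 lb
Factor of safety n = P_cr / P = 2.5257 / 1.01 = 2.50

n ≈ 2.50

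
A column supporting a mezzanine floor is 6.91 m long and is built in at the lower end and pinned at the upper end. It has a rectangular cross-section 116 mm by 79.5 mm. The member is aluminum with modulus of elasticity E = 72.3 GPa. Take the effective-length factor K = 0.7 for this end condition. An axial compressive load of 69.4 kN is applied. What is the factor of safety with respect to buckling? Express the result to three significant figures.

n ≈ 2.13

Buckling occurs about the weak axis: I_min = h·b³/12 with b = 79.5 mm (the shorter side).
I_min = 116×79.5³/12 = 4.857×10^6 mm⁴
I = 4.857×10^6 mm⁴ = 4.857×10^-6 m⁴
Effective length L_e = K·L = 0.7 × 6.91 = 4.837 m
P_cr = π²EI / L_e² = π² × 72.3×10⁹ × 4.857×10^-6 / 4.837² = 1.481×10^5 N
Factor of safety n = P_cr / P = 148.14 / 69.4 = 2.13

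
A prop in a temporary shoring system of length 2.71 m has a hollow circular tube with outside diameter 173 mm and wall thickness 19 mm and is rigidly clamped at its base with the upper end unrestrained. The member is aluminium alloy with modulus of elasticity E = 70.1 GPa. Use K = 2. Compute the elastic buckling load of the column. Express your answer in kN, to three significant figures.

P_cr ≈ 652 kN

Inner diameter d_i = 173 − 2×19 = 135.0 mm
I = π(d_o⁴ − d_i⁴)/64 = π(173⁴ − 135.0⁴)/64 = 2.767×10^7 mm⁴
I = 2.767×10^7 mm⁴ = 2.767×10^-5 m⁴
Effective length L_e = K·L = 2 × 2.71 = 5.420 m
P_cr = π²EI / L_e² = π² × 70.1×10⁹ × 2.767×10^-5 / 5.420² = 6.516×10^5 N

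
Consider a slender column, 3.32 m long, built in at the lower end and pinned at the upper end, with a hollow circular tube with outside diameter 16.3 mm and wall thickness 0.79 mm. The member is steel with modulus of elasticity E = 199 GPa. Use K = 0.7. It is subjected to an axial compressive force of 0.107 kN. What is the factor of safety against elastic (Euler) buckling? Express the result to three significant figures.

n ≈ 3.94

Inner diameter d_i = 16.3 − 2×0.79 = 14.72 mm
I = π(d_o⁴ − d_i⁴)/64 = π(16.3⁴ − 14.72⁴)/64 = 1.161×10^3 mm⁴
I = 1.161×10^3 mm⁴ = 1.161×10^-9 m⁴
Effective length L_e = K·L = 0.7 × 3.32 = 2.324 m
P_cr = π²EI / L_e² = π² × 199×10⁹ × 1.161×10^-9 / 2.324² = 422.0 N
Factor of safety n = P_cr / P = 0.42202 / 0.107 = 3.94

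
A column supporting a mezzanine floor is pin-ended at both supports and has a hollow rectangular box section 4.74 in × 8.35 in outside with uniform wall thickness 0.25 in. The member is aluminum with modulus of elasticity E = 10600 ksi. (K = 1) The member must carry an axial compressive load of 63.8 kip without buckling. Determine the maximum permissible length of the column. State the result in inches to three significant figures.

L_max ≈ 199 in

Inner dimensions: h_i = 8.35 − 2×0.25 = 7.850 in, b_i = 4.74 − 2×0.25 = 4.240 in
Weak-axis I_min = (h_o·b_o³ − h_i·b_i³)/12 with b_o = 4.74, b_i = 4.240 in (shorter outer/inner sides).
I_min = (8.35×4.74³ − 7.850×4.240³)/12 = 24.24 in⁴
At the buckling limit P_cr = P = 6.380×10^4 lb
From P_cr = π²EI/(K·L)²:  L = (1/K)·√(π²EI/P_cr) = (1/1)·√(π²×1.06×10^7×24.24/6.380×10^4)
L = 199 in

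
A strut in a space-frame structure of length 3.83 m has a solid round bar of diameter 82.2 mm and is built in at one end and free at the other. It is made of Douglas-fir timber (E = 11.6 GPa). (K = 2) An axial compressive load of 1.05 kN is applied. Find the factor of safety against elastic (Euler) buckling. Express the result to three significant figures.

I = πd⁴/64 = π×82.2⁴/64 = 2.241×10^6 mm⁴
I = 2.241×10^6 mm⁴ = 2.241×10^-6 m⁴
Effective length L_e = K·L = 2 × 3.83 = 7.660 m
P_cr = π²EI / L_e² = π² × 11.6×10⁹ × 2.241×10^-6 / 7.660² = 4.373×10^3 N
Factor of safety n = P_cr / P = 4.3728 / 1.05 = 4.16

n ≈ 4.16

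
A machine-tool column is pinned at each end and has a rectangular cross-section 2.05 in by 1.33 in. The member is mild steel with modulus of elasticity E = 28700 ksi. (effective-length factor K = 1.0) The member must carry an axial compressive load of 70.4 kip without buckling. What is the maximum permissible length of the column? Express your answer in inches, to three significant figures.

L_max ≈ 40.2 in

Buckling occurs about the weak axis: I_min = h·b³/12 with b = 1.33 in (the shorter side).
I_min = 2.05×1.33³/12 = 0.4019 in⁴
At the buckling limit P_cr = P = 7.040×10^4 lb
From P_cr = π²EI/(K·L)²:  L = (1/K)·√(π²EI/P_cr) = (1/1)·√(π²×2.87×10^7×0.4019/7.040×10^4)
L = 40.2 in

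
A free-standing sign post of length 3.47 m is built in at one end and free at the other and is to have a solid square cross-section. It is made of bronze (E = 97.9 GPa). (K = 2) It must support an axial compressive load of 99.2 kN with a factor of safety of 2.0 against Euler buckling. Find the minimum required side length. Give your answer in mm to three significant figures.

a ≈ 104 mm

Required P_cr = n·P = 2.0 × 99.2 = 198.4 kN
L_e = K·L = 2 × 3.47 = 6.940 m
Required I = P_cr·L_e²/(π²E) = 1.984×10^5 × 6.940² / (π² × 9.79×10^10) = 9.890×10^-6 m⁴
I_req = 9.890×10^6 mm⁴
Solid square: I = a⁴/12  ⇒  a = (12I)^(1/4) = (12×9.890×10^6)^(1/4) = 104 mm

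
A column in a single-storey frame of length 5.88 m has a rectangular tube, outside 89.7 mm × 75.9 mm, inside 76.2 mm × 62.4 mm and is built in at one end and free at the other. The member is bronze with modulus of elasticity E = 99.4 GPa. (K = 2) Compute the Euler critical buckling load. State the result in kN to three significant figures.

Weak-axis I_min = (h_o·b_o³ − h_i·b_i³)/12 with b_o = 75.9, b_i = 62.40 mm (shorter outer/inner sides).
I_min = (89.7×75.9³ − 76.20×62.40³)/12 = 1.726×10^6 mm⁴
I = 1.726×10^6 mm⁴ = 1.726×10^-6 m⁴
Effective length L_e = K·L = 2 × 5.88 = 11.76 m
P_cr = π²EI / L_e² = π² × 99.4×10⁹ × 1.726×10^-6 / 11.76² = 1.224×10^4 N

P_cr ≈ 12.2 kN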